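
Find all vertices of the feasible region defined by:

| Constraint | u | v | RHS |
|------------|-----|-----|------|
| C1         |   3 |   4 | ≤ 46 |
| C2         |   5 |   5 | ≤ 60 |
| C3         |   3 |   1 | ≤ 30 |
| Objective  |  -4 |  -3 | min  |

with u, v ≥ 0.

(0, 0), (10, 0), (9, 3), (2, 10), (0, 11.5)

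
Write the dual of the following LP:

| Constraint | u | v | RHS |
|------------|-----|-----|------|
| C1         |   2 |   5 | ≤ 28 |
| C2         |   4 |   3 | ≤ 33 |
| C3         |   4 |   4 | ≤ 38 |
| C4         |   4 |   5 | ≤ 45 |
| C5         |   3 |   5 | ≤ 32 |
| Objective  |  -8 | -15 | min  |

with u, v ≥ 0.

Primal min cᵀx s.t. Ax ≤ b, x ≥ 0  →  Dual max −bᵀy s.t. Aᵀy ≥ −c, y ≥ 0.

Maximize: z = -28y1 - 33y2 - 38y3 - 45y4 - 32y5

Subject to:
  2y1 + 4y2 + 4y3 + 4y4 + 3y5 ≥ 8
  5y1 + 3y2 + 4y3 + 5y4 + 5y5 ≥ 15
  y1, y2, y3, y4, y5 ≥ 0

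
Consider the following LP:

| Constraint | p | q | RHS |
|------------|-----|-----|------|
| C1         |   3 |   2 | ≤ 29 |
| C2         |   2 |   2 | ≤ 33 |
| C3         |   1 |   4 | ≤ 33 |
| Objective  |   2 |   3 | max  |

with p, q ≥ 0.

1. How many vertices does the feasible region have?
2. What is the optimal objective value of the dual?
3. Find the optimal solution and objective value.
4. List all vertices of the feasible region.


1. 4
2. 31
3. p = 5, q = 7, z = 31
4. (0, 0), (9.667, 0), (5, 7), (0, 8.25)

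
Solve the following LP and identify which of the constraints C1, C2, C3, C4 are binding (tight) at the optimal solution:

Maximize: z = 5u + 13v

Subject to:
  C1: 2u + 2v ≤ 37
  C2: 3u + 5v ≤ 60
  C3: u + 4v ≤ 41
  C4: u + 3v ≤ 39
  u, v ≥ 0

At u = 5, v = 9, compute slack b - a·x for each constraint:
  C1: 37 − 28 = 9  (slack)
  C2: 60 − 60 = 0  (binding)
  C3: 41 − 41 = 0  (binding)
  C4: 39 − 32 = 7  (slack)

Optimal: u = 5, v = 9
Binding: C2, C3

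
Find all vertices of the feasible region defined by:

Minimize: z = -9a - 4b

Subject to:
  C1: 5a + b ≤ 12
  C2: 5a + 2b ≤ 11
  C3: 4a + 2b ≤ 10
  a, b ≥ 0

(0, 0), (2.2, 0), (1, 3), (0, 5)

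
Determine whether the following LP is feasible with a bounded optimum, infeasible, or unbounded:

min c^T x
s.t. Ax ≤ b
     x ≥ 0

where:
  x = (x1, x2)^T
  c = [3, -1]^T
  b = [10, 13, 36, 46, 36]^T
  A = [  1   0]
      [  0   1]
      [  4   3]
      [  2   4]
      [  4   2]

Feasible with a bounded optimal solution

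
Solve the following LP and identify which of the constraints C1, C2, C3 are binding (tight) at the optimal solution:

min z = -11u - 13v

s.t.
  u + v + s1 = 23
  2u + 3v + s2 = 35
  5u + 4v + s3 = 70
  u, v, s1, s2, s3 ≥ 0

At u = 10, v = 5, compute slack b - a·x for each constraint:
  C1: 23 − 15 = 8  (slack)
  C2: 35 − 35 = 0  (binding)
  C3: 70 − 70 = 0  (binding)

Optimal: u = 10, v = 5
Binding: C2, C3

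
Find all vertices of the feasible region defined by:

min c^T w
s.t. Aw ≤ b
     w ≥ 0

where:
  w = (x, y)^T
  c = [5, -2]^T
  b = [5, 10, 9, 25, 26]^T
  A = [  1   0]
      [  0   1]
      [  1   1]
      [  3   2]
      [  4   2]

(0, 0), (5, 0), (5, 3), (4, 5), (0, 9)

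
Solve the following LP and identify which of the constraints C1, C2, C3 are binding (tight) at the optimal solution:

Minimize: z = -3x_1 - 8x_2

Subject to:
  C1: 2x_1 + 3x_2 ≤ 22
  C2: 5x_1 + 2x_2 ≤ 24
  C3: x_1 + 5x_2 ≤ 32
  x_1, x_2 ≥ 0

At x_1 = 2, x_2 = 6, compute slack b - a·x for each constraint:
  C1: 22 − 22 = 0  (binding)
  C2: 24 − 22 = 2  (slack)
  C3: 32 − 32 = 0  (binding)

Optimal: x_1 = 2, x_2 = 6
Binding: C1, C3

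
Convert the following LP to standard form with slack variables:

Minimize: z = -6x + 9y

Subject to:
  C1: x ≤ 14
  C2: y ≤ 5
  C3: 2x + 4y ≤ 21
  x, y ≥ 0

min z = -6x + 9y

s.t.
  x + s1 = 14
  y + s2 = 5
  2x + 4y + s3 = 21
  x, y, s1, s2, s3 ≥ 0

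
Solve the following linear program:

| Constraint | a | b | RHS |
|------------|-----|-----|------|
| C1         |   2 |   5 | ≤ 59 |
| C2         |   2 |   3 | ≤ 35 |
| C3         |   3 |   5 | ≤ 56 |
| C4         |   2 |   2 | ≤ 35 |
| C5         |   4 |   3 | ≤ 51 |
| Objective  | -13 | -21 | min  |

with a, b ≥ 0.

Evaluate the objective at each vertex of the feasible region:
  z(0, 0) = 0
  z(12.75, 0) = -165.8
  z(8, 6.333) = -237
  z(7, 7) = -238  ←
  z(0, 11.2) = -235.2
The minimum is at a = 7, b = 7.

a = 7, b = 7, z = -238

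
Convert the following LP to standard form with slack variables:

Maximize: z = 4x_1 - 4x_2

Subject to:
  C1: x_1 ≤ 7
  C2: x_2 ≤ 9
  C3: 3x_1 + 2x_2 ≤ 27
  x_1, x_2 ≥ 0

max z = 4x_1 - 4x_2

s.t.
  x_1 + s1 = 7
  x_2 + s2 = 9
  3x_1 + 2x_2 + s3 = 27
  x_1, x_2, s1, s2, s3 ≥ 0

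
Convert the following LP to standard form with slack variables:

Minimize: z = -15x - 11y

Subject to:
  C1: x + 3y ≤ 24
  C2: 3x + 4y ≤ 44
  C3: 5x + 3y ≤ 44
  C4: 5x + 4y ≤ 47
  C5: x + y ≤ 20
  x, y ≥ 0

min z = -15x - 11y

s.t.
  x + 3y + s1 = 24
  3x + 4y + s2 = 44
  5x + 3y + s3 = 44
  5x + 4y + s4 = 47
  x + y + s5 = 20
  x, y, s1, s2, s3, s4, s5 ≥ 0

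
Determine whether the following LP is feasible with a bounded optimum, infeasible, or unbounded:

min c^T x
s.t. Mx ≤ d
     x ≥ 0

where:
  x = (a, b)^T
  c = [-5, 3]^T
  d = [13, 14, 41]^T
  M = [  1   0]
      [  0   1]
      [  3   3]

Feasible with a bounded optimal solution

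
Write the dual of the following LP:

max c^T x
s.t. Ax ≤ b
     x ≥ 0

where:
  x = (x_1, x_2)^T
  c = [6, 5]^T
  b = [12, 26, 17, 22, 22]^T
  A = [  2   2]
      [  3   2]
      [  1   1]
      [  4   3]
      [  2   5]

Primal max cᵀx s.t. Ax ≤ b, x ≥ 0  →  Dual min bᵀy s.t. Aᵀy ≥ c, y ≥ 0.

Minimize: z = 12y1 + 26y2 + 17y3 + 22y4 + 22y5

Subject to:
  2y1 + 3y2 + y3 + 4y4 + 2y5 ≥ 6
  2y1 + 2y2 + y3 + 3y4 + 5y5 ≥ 5
  y1, y2, y3, y4, y5 ≥ 0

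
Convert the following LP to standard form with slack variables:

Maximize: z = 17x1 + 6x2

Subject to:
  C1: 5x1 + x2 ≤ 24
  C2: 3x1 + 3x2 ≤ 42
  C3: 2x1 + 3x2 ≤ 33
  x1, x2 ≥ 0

max z = 17x1 + 6x2

s.t.
  5x1 + x2 + s1 = 24
  3x1 + 3x2 + s2 = 42
  2x1 + 3x2 + s3 = 33
  x1, x2, s1, s2, s3 ≥ 0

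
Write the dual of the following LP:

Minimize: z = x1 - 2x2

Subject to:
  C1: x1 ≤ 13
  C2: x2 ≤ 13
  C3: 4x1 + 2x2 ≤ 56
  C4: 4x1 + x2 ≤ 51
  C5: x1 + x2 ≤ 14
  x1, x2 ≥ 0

Primal min cᵀx s.t. Ax ≤ b, x ≥ 0  →  Dual max −bᵀy s.t. Aᵀy ≥ −c, y ≥ 0.

Maximize: z = -13y1 - 13y2 - 56y3 - 51y4 - 14y5

Subject to:
  y1 + 4y3 + 4y4 + y5 ≥ -1
  y2 + 2y3 + y4 + y5 ≥ 2
  y1, y2, y3, y4, y5 ≥ 0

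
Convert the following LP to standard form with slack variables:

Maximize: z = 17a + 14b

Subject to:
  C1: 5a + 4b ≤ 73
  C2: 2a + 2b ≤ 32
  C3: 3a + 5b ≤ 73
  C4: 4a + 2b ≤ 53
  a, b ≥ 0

max z = 17a + 14b

s.t.
  5a + 4b + s1 = 73
  2a + 2b + s2 = 32
  3a + 5b + s3 = 73
  4a + 2b + s4 = 53
  a, b, s1, s2, s3, s4 ≥ 0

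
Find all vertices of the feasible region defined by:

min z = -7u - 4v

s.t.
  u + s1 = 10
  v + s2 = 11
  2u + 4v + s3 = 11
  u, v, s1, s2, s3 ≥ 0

(0, 0), (5.5, 0), (0, 2.75)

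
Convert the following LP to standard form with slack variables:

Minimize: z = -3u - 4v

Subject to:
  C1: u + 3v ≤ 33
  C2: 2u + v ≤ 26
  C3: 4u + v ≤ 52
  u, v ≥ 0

min z = -3u - 4v

s.t.
  u + 3v + s1 = 33
  2u + v + s2 = 26
  4u + v + s3 = 52
  u, v, s1, s2, s3 ≥ 0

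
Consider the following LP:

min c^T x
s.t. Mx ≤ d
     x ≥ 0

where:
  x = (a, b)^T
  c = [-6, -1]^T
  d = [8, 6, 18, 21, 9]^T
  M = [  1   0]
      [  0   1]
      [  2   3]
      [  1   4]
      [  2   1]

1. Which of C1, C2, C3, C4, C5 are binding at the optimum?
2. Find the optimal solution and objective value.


1. C5
2. a = 4.5, b = 0, z = -27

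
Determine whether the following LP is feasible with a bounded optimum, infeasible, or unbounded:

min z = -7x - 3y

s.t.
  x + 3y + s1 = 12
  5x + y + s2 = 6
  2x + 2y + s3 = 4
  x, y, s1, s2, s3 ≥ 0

Feasible with a bounded optimal solution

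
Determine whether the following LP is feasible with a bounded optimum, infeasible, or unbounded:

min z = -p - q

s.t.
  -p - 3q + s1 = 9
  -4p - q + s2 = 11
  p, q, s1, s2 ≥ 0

Unbounded (objective can decrease without bound)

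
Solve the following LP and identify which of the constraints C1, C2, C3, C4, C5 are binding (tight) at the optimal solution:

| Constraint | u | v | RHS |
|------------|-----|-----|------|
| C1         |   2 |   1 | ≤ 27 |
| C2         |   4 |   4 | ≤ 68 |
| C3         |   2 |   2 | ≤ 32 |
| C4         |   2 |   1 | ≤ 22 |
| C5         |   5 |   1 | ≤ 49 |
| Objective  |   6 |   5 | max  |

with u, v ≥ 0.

At u = 6, v = 10, compute slack b - a·x for each constraint:
  C1: 27 − 22 = 5  (slack)
  C2: 68 − 64 = 4  (slack)
  C3: 32 − 32 = 0  (binding)
  C4: 22 − 22 = 0  (binding)
  C5: 49 − 40 = 9  (slack)

Optimal: u = 6, v = 10
Binding: C3, C4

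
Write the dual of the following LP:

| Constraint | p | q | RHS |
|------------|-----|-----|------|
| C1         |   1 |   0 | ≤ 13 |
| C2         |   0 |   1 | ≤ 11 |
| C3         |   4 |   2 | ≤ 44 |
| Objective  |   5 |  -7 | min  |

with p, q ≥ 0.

Primal min cᵀx s.t. Ax ≤ b, x ≥ 0  →  Dual max −bᵀy s.t. Aᵀy ≥ −c, y ≥ 0.

Maximize: z = -13y1 - 11y2 - 44y3

Subject to:
  y1 + 4y3 ≥ -5
  y2 + 2y3 ≥ 7
  y1, y2, y3 ≥ 0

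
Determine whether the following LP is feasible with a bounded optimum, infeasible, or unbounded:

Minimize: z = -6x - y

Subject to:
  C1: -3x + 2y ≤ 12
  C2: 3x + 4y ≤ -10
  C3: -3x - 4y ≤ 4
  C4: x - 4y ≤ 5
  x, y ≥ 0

Infeasible (no feasible solution exists)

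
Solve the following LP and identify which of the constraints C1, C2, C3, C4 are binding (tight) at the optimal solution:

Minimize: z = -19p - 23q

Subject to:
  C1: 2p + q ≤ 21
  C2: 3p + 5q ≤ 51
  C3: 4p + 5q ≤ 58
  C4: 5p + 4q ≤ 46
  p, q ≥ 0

At p = 2, q = 9, compute slack b - a·x for each constraint:
  C1: 21 − 13 = 8  (slack)
  C2: 51 − 51 = 0  (binding)
  C3: 58 − 53 = 5  (slack)
  C4: 46 − 46 = 0  (binding)

Optimal: p = 2, q = 9
Binding: C2, C4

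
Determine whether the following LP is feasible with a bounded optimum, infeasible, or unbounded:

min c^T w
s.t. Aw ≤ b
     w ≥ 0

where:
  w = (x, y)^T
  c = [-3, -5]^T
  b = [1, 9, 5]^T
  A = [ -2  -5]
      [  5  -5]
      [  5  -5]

Unbounded (objective can decrease without bound)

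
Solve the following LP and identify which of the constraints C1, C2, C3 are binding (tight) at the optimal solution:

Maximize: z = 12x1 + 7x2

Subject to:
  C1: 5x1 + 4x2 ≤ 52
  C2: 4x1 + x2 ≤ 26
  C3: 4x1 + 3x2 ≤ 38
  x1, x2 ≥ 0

At x1 = 5, x2 = 6, compute slack b - a·x for each constraint:
  C1: 52 − 49 = 3  (slack)
  C2: 26 − 26 = 0  (binding)
  C3: 38 − 38 = 0  (binding)

Optimal: x1 = 5, x2 = 6
Binding: C2, C3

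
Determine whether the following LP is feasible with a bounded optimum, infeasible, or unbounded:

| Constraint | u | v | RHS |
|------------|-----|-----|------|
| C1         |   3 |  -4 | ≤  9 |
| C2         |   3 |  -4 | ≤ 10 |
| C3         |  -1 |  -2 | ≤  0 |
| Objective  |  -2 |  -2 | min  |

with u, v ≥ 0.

Unbounded (objective can decrease without bound)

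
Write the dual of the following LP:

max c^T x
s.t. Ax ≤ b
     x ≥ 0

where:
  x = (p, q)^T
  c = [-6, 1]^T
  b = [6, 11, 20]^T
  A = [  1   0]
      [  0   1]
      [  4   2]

Primal max cᵀx s.t. Ax ≤ b, x ≥ 0  →  Dual min bᵀy s.t. Aᵀy ≥ c, y ≥ 0.

Minimize: z = 6y1 + 11y2 + 20y3

Subject to:
  y1 + 4y3 ≥ -6
  y2 + 2y3 ≥ 1
  y1, y2, y3 ≥ 0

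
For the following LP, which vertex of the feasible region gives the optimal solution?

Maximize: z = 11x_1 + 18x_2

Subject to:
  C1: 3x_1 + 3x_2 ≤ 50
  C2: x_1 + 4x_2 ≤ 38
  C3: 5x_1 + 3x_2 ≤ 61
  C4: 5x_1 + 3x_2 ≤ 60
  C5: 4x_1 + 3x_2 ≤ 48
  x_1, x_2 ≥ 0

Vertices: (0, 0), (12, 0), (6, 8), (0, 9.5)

Evaluate the objective at each vertex of the feasible region:
  z(0, 0) = 0
  z(12, 0) = 132
  z(6, 8) = 210  ←
  z(0, 9.5) = 171
The maximum is at x_1 = 6, x_2 = 8.

(6, 8)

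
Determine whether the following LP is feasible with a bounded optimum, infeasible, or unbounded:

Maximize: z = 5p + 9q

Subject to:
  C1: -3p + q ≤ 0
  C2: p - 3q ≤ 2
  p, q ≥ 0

Unbounded (objective can increase without bound)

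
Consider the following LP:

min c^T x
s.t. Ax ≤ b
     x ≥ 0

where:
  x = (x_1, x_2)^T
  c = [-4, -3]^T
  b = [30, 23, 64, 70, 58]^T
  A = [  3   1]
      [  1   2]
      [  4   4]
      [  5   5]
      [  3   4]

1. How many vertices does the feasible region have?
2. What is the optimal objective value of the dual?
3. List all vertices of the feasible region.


1. 5
2. -50
3. (0, 0), (10, 0), (8, 6), (5, 9), (0, 11.5)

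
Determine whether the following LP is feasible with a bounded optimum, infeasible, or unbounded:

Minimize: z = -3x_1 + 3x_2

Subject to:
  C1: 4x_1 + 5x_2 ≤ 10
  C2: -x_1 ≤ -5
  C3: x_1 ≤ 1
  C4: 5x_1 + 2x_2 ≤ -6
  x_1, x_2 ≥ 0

Infeasible (no feasible solution exists)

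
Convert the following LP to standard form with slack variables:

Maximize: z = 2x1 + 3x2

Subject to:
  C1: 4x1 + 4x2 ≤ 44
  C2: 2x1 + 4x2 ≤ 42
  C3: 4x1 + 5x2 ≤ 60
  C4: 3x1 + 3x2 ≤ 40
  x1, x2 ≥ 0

max z = 2x1 + 3x2

s.t.
  4x1 + 4x2 + s1 = 44
  2x1 + 4x2 + s2 = 42
  4x1 + 5x2 + s3 = 60
  3x1 + 3x2 + s4 = 40
  x1, x2, s1, s2, s3, s4 ≥ 0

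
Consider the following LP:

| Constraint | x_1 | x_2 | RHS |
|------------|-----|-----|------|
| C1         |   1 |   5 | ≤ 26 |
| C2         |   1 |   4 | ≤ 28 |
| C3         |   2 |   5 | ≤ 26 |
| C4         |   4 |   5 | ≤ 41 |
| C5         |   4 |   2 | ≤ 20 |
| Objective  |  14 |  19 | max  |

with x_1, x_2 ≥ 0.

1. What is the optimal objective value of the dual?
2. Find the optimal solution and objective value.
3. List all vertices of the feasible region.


1. 118
2. x_1 = 3, x_2 = 4, z = 118
3. (0, 0), (5, 0), (3, 4), (0, 5.2)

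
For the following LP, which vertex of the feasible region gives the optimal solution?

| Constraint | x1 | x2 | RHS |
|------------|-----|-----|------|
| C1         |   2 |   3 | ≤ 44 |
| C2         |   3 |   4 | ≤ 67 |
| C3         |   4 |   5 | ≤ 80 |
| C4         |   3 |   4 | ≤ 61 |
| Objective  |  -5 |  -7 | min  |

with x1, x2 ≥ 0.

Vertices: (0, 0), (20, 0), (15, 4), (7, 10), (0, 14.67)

Evaluate the objective at each vertex of the feasible region:
  z(0, 0) = 0
  z(20, 0) = -100
  z(15, 4) = -103
  z(7, 10) = -105  ←
  z(0, 14.67) = -102.7
The minimum is at x1 = 7, x2 = 10.

(7, 10)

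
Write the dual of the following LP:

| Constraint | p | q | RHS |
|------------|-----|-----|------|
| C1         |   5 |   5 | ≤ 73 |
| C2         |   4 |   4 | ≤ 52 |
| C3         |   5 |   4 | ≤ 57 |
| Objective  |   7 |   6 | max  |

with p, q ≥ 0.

Primal max cᵀx s.t. Ax ≤ b, x ≥ 0  →  Dual min bᵀy s.t. Aᵀy ≥ c, y ≥ 0.

Minimize: z = 73y1 + 52y2 + 57y3

Subject to:
  5y1 + 4y2 + 5y3 ≥ 7
  5y1 + 4y2 + 4y3 ≥ 6
  y1, y2, y3 ≥ 0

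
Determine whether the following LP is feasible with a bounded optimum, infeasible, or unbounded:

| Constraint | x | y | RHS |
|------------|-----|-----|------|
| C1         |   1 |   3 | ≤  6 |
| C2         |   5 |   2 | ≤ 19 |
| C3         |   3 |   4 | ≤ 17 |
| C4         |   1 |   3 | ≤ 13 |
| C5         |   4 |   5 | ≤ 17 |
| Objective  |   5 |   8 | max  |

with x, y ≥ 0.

Feasible with a bounded optimal solution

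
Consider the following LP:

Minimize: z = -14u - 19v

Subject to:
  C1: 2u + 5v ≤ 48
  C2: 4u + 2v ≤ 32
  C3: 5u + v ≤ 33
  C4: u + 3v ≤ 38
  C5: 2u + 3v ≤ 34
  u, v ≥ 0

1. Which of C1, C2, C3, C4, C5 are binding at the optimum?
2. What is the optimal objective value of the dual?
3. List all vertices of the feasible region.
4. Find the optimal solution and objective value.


1. C1, C2
2. -208
3. (0, 0), (6.6, 0), (5.667, 4.667), (4, 8), (0, 9.6)
4. u = 4, v = 8, z = -208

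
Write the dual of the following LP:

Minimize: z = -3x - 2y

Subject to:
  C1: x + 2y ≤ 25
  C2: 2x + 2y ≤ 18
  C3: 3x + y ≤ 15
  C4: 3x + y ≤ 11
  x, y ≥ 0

Primal min cᵀx s.t. Ax ≤ b, x ≥ 0  →  Dual max −bᵀy s.t. Aᵀy ≥ −c, y ≥ 0.

Maximize: z = -25y1 - 18y2 - 15y3 - 11y4

Subject to:
  y1 + 2y2 + 3y3 + 3y4 ≥ 3
  2y1 + 2y2 + y3 + y4 ≥ 2
  y1, y2, y3, y4 ≥ 0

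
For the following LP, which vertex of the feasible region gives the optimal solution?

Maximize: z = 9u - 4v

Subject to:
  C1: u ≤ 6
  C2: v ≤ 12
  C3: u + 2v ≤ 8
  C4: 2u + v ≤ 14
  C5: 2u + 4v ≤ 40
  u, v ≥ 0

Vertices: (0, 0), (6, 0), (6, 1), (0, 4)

Evaluate the objective at each vertex of the feasible region:
  z(0, 0) = 0
  z(6, 0) = 54  ←
  z(6, 1) = 50
  z(0, 4) = -16
The maximum is at u = 6, v = 0.

(6, 0)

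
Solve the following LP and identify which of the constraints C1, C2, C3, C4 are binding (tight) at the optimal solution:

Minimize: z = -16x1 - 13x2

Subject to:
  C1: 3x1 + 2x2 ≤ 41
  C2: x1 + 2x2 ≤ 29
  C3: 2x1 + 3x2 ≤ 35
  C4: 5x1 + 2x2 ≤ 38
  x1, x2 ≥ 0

At x1 = 4, x2 = 9, compute slack b - a·x for each constraint:
  C1: 41 − 30 = 11  (slack)
  C2: 29 − 22 = 7  (slack)
  C3: 35 − 35 = 0  (binding)
  C4: 38 − 38 = 0  (binding)

Optimal: x1 = 4, x2 = 9
Binding: C3, C4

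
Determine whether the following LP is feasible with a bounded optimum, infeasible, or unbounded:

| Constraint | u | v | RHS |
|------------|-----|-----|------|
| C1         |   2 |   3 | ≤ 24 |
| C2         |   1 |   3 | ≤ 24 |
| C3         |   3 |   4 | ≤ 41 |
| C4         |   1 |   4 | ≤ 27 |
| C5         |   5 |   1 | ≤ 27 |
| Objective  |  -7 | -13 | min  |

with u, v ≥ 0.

Feasible with a bounded optimal solution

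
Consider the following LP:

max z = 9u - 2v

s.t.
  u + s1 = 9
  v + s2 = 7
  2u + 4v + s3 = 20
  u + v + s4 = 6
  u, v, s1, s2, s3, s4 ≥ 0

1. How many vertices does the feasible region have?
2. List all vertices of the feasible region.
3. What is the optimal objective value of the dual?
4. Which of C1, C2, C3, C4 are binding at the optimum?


1. 4
2. (0, 0), (6, 0), (2, 4), (0, 5)
3. 54
4. C4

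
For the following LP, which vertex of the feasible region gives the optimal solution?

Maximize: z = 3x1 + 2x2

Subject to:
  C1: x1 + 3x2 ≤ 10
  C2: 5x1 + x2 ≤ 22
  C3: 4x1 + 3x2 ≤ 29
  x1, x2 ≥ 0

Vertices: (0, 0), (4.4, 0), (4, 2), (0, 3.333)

Evaluate the objective at each vertex of the feasible region:
  z(0, 0) = 0
  z(4.4, 0) = 13.2
  z(4, 2) = 16  ←
  z(0, 3.333) = 6.667
The maximum is at x1 = 4, x2 = 2.

(4, 2)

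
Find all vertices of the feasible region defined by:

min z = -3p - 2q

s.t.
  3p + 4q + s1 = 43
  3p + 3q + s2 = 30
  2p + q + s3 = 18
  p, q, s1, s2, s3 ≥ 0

(0, 0), (9, 0), (8, 2), (0, 10)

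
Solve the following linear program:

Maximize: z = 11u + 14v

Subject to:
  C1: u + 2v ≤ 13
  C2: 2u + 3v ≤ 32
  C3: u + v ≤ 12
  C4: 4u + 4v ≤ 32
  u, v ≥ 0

Evaluate the objective at each vertex of the feasible region:
  z(0, 0) = 0
  z(8, 0) = 88
  z(3, 5) = 103  ←
  z(0, 6.5) = 91
The maximum is at u = 3, v = 5.

u = 3, v = 5, z = 103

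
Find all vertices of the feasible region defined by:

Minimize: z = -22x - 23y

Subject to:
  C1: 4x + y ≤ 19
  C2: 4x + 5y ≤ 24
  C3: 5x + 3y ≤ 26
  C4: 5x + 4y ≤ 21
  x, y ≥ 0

(0, 0), (4.2, 0), (1, 4), (0, 4.8)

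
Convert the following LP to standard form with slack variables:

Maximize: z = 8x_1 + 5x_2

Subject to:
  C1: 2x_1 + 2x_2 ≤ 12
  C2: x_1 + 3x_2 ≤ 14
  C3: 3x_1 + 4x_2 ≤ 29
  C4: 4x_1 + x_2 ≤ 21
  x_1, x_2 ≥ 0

max z = 8x_1 + 5x_2

s.t.
  2x_1 + 2x_2 + s1 = 12
  x_1 + 3x_2 + s2 = 14
  3x_1 + 4x_2 + s3 = 29
  4x_1 + x_2 + s4 = 21
  x_1, x_2, s1, s2, s3, s4 ≥ 0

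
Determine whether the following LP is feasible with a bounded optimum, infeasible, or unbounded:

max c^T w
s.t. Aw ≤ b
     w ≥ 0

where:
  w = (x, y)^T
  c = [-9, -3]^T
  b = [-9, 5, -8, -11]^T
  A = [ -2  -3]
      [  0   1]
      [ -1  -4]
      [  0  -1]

Infeasible (no feasible solution exists)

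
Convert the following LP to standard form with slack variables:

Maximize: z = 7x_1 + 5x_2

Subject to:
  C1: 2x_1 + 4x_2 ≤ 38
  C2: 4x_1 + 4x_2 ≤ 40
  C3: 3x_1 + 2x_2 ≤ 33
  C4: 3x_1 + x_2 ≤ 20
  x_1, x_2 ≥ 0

max z = 7x_1 + 5x_2

s.t.
  2x_1 + 4x_2 + s1 = 38
  4x_1 + 4x_2 + s2 = 40
  3x_1 + 2x_2 + s3 = 33
  3x_1 + x_2 + s4 = 20
  x_1, x_2, s1, s2, s3, s4 ≥ 0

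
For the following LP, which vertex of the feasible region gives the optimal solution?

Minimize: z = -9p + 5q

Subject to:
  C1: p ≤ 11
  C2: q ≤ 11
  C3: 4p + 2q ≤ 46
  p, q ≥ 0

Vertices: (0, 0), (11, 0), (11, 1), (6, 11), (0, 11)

Evaluate the objective at each vertex of the feasible region:
  z(0, 0) = 0
  z(11, 0) = -99  ←
  z(11, 1) = -94
  z(6, 11) = 1
  z(0, 11) = 55
The minimum is at p = 11, q = 0.

(11, 0)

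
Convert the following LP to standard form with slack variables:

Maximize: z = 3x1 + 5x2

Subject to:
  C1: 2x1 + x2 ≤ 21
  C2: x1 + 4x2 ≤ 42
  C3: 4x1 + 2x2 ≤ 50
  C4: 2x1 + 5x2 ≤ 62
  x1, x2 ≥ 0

max z = 3x1 + 5x2

s.t.
  2x1 + x2 + s1 = 21
  x1 + 4x2 + s2 = 42
  4x1 + 2x2 + s3 = 50
  2x1 + 5x2 + s4 = 62
  x1, x2, s1, s2, s3, s4 ≥ 0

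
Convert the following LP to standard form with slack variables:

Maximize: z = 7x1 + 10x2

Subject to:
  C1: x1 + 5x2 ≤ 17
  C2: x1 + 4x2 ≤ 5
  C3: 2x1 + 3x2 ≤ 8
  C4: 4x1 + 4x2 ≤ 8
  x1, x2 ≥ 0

max z = 7x1 + 10x2

s.t.
  x1 + 5x2 + s1 = 17
  x1 + 4x2 + s2 = 5
  2x1 + 3x2 + s3 = 8
  4x1 + 4x2 + s4 = 8
  x1, x2, s1, s2, s3, s4 ≥ 0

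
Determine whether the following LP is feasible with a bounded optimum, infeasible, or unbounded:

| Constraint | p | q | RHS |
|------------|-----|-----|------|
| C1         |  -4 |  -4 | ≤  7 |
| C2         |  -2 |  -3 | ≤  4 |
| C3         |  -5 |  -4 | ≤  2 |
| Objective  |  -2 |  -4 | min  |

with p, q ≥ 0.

Unbounded (objective can decrease without bound)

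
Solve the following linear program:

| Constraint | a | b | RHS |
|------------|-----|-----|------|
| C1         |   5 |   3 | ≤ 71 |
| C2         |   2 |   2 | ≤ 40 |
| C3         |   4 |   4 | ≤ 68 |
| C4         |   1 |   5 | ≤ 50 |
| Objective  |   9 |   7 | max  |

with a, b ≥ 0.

Evaluate the objective at each vertex of the feasible region:
  z(0, 0) = 0
  z(14.2, 0) = 127.8
  z(10, 7) = 139  ←
  z(8.75, 8.25) = 136.5
  z(0, 10) = 70
The maximum is at a = 10, b = 7.

a = 10, b = 7, z = 139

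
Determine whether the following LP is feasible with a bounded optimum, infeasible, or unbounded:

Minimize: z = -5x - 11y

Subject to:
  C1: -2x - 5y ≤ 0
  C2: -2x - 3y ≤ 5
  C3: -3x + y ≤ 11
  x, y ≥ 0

Unbounded (objective can decrease without bound)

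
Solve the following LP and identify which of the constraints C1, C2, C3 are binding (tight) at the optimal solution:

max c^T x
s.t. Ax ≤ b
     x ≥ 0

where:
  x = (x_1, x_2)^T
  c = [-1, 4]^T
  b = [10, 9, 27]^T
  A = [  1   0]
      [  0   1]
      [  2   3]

At x_1 = 0, x_2 = 9, compute slack b - a·x for each constraint:
  C1: 10 − 0 = 10  (slack)
  C2: 9 − 9 = 0  (binding)
  C3: 27 − 27 = 0  (binding)

Optimal: x_1 = 0, x_2 = 9
Binding: C2, C3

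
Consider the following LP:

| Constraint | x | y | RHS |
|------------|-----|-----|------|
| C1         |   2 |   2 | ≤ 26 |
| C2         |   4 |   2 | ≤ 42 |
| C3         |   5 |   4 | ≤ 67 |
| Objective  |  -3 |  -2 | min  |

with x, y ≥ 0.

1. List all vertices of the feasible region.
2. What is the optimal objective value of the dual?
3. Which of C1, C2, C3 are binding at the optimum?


1. (0, 0), (10.5, 0), (8, 5), (0, 13)
2. -34
3. C1, C2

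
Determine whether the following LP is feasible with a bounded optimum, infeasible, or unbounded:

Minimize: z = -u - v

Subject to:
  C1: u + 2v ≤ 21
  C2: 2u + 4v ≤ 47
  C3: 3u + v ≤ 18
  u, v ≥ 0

Feasible with a bounded optimal solution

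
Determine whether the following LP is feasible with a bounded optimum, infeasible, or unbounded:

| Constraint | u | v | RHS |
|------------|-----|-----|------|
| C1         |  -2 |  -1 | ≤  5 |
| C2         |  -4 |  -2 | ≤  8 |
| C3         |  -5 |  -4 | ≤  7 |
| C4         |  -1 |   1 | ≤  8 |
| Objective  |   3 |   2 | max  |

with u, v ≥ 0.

Unbounded (objective can increase without bound)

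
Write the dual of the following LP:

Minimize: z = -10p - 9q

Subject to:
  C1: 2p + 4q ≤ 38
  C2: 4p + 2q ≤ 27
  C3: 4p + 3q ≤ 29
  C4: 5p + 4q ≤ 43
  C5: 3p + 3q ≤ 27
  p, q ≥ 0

Primal min cᵀx s.t. Ax ≤ b, x ≥ 0  →  Dual max −bᵀy s.t. Aᵀy ≥ −c, y ≥ 0.

Maximize: z = -38y1 - 27y2 - 29y3 - 43y4 - 27y5

Subject to:
  2y1 + 4y2 + 4y3 + 5y4 + 3y5 ≥ 10
  4y1 + 2y2 + 3y3 + 4y4 + 3y5 ≥ 9
  y1, y2, y3, y4, y5 ≥ 0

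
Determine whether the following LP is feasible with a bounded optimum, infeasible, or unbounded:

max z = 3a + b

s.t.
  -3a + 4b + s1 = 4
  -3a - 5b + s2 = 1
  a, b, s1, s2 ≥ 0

Unbounded (objective can increase without bound)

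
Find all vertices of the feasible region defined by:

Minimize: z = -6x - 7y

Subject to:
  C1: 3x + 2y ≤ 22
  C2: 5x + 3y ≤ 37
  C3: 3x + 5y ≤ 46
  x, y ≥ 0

(0, 0), (7.333, 0), (2, 8), (0, 9.2)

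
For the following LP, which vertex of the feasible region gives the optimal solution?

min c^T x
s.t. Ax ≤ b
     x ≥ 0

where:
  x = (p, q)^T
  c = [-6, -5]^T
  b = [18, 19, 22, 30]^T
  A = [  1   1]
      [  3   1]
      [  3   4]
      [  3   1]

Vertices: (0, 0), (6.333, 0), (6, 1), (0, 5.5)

Evaluate the objective at each vertex of the feasible region:
  z(0, 0) = 0
  z(6.333, 0) = -38
  z(6, 1) = -41  ←
  z(0, 5.5) = -27.5
The minimum is at p = 6, q = 1.

(6, 1)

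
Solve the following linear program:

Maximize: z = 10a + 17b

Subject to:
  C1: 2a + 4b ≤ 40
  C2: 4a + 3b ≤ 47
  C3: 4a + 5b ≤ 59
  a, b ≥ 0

Evaluate the objective at each vertex of the feasible region:
  z(0, 0) = 0
  z(11.75, 0) = 117.5
  z(7.25, 6) = 174.5
  z(6, 7) = 179  ←
  z(0, 10) = 170
The maximum is at a = 6, b = 7.

a = 6, b = 7, z = 179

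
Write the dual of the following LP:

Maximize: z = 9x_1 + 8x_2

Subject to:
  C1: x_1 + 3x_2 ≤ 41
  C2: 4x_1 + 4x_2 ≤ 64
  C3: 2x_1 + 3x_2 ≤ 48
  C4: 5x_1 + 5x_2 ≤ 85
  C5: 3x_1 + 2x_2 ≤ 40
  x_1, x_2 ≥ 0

Primal max cᵀx s.t. Ax ≤ b, x ≥ 0  →  Dual min bᵀy s.t. Aᵀy ≥ c, y ≥ 0.

Minimize: z = 41y1 + 64y2 + 48y3 + 85y4 + 40y5

Subject to:
  y1 + 4y2 + 2y3 + 5y4 + 3y5 ≥ 9
  3y1 + 4y2 + 3y3 + 5y4 + 2y5 ≥ 8
  y1, y2, y3, y4, y5 ≥ 0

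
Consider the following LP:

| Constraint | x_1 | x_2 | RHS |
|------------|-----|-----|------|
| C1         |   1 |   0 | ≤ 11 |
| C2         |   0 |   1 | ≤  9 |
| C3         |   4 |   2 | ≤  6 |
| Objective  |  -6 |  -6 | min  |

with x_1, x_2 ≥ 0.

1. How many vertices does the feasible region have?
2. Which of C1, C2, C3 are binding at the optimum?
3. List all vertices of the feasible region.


1. 3
2. C3
3. (0, 0), (1.5, 0), (0, 3)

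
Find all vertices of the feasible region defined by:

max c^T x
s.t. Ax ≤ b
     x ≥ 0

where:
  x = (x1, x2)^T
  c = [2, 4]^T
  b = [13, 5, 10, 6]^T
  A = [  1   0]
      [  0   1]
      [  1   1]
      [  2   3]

(0, 0), (3, 0), (0, 2)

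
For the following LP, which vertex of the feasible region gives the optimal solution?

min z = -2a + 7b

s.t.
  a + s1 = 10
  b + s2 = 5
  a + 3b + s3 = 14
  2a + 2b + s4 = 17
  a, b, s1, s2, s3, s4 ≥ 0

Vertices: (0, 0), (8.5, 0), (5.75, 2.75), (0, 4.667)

Evaluate the objective at each vertex of the feasible region:
  z(0, 0) = 0
  z(8.5, 0) = -17  ←
  z(5.75, 2.75) = 7.75
  z(0, 4.667) = 32.67
The minimum is at a = 8.5, b = 0.

(8.5, 0)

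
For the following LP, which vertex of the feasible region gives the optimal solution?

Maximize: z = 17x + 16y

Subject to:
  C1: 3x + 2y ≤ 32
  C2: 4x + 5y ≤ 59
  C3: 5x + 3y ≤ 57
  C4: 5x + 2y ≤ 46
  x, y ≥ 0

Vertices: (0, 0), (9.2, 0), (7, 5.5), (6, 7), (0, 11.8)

Evaluate the objective at each vertex of the feasible region:
  z(0, 0) = 0
  z(9.2, 0) = 156.4
  z(7, 5.5) = 207
  z(6, 7) = 214  ←
  z(0, 11.8) = 188.8
The maximum is at x = 6, y = 7.

(6, 7)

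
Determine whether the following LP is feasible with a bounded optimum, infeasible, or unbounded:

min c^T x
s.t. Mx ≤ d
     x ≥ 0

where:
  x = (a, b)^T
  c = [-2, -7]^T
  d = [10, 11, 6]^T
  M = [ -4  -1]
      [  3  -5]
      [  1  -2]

Unbounded (objective can decrease without bound)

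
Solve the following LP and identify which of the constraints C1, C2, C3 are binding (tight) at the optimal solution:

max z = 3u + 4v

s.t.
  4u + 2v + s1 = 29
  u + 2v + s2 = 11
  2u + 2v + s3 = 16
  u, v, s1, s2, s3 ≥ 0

At u = 5, v = 3, compute slack b - a·x for each constraint:
  C1: 29 − 26 = 3  (slack)
  C2: 11 − 11 = 0  (binding)
  C3: 16 − 16 = 0  (binding)

Optimal: u = 5, v = 3
Binding: C2, C3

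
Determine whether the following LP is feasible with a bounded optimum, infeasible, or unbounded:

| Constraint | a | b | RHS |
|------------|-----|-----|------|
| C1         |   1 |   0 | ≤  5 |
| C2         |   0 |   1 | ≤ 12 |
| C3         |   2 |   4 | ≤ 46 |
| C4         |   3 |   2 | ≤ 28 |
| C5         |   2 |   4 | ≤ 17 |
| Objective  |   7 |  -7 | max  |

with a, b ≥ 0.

Feasible with a bounded optimal solution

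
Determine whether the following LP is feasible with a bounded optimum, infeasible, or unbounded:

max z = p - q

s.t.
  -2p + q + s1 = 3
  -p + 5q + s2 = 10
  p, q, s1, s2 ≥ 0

Unbounded (objective can increase without bound)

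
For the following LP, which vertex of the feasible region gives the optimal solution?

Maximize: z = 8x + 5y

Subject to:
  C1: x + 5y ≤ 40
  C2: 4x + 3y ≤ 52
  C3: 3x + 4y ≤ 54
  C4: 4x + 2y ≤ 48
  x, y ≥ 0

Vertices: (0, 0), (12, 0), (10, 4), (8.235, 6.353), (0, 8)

Evaluate the objective at each vertex of the feasible region:
  z(0, 0) = 0
  z(12, 0) = 96
  z(10, 4) = 100  ←
  z(8.235, 6.353) = 97.65
  z(0, 8) = 40
The maximum is at x = 10, y = 4.

(10, 4)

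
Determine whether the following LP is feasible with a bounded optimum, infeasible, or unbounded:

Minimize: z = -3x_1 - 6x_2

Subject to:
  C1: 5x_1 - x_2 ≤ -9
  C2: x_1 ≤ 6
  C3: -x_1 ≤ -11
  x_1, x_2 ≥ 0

Infeasible (no feasible solution exists)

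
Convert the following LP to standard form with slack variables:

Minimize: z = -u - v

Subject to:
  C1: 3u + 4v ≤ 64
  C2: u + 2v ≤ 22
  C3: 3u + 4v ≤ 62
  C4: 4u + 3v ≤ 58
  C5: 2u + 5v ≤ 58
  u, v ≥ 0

min z = -u - v

s.t.
  3u + 4v + s1 = 64
  u + 2v + s2 = 22
  3u + 4v + s3 = 62
  4u + 3v + s4 = 58
  2u + 5v + s5 = 58
  u, v, s1, s2, s3, s4, s5 ≥ 0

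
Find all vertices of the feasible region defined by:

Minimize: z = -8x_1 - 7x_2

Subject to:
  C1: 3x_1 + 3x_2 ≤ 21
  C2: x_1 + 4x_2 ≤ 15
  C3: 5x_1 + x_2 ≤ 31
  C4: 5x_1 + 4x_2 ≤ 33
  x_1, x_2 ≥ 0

(0, 0), (6.2, 0), (6.067, 0.6667), (5, 2), (4.333, 2.667), (0, 3.75)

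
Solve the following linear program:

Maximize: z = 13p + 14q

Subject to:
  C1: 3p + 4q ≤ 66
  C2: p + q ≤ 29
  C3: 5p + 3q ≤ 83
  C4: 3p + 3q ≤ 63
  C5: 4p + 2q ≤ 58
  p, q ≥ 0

Evaluate the objective at each vertex of the feasible region:
  z(0, 0) = 0
  z(14.5, 0) = 188.5
  z(10, 9) = 256  ←
  z(0, 16.5) = 231
The maximum is at p = 10, q = 9.

p = 10, q = 9, z = 256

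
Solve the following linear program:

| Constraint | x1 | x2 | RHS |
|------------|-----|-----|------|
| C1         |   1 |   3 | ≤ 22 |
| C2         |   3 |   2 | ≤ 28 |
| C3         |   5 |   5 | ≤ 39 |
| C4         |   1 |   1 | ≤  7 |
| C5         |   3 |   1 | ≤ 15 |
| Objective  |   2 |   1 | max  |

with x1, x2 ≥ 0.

Evaluate the objective at each vertex of the feasible region:
  z(0, 0) = 0
  z(5, 0) = 10
  z(4, 3) = 11  ←
  z(0, 7) = 7
The maximum is at x1 = 4, x2 = 3.

x1 = 4, x2 = 3, z = 11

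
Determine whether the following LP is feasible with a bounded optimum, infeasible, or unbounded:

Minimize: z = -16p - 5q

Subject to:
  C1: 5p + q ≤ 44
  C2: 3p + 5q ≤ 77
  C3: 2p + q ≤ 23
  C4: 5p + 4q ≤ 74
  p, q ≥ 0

Feasible with a bounded optimal solution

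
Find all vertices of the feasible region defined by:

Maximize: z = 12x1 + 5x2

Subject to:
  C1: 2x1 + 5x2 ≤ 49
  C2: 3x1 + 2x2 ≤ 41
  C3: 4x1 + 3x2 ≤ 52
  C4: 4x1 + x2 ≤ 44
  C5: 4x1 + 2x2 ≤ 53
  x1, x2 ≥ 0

(0, 0), (11, 0), (10, 4), (8.071, 6.571), (0, 9.8)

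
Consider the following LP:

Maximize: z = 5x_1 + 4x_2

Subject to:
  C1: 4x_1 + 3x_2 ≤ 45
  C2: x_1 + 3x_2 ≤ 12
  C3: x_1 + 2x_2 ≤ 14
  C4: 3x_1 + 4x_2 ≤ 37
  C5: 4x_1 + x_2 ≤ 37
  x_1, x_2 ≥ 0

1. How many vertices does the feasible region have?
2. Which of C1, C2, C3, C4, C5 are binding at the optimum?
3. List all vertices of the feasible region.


1. 4
2. C2, C5
3. (0, 0), (9.25, 0), (9, 1), (0, 4)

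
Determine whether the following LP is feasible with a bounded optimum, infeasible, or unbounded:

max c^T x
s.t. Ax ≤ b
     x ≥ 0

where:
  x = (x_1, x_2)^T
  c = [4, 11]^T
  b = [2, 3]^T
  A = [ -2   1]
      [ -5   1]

Unbounded (objective can increase without bound)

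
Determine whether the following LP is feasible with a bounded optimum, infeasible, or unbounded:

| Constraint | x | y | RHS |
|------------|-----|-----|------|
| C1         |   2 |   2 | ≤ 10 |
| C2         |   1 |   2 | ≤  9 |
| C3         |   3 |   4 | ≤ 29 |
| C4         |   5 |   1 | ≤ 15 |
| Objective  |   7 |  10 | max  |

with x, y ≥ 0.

Feasible with a bounded optimal solution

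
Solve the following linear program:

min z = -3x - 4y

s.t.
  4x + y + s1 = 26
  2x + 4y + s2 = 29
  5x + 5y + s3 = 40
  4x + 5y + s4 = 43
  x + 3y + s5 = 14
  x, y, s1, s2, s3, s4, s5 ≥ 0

Evaluate the objective at each vertex of the feasible region:
  z(0, 0) = 0
  z(6.5, 0) = -19.5
  z(6, 2) = -26
  z(5, 3) = -27  ←
  z(0, 4.667) = -18.67
The minimum is at x = 5, y = 3.

x = 5, y = 3, z = -27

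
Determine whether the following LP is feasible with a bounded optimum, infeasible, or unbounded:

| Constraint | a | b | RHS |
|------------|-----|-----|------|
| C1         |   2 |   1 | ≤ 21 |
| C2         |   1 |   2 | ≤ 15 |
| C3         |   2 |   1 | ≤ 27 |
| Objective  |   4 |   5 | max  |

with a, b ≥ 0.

Feasible with a bounded optimal solution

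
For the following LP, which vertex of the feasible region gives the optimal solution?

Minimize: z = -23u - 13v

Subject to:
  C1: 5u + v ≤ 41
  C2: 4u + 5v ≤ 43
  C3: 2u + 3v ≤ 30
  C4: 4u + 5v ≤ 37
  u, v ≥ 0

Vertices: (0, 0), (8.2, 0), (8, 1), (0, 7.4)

Evaluate the objective at each vertex of the feasible region:
  z(0, 0) = 0
  z(8.2, 0) = -188.6
  z(8, 1) = -197  ←
  z(0, 7.4) = -96.2
The minimum is at u = 8, v = 1.

(8, 1)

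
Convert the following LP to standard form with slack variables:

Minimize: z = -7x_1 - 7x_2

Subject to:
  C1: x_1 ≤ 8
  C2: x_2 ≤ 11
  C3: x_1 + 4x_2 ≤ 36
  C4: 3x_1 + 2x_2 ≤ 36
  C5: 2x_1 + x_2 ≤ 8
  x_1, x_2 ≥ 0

min z = -7x_1 - 7x_2

s.t.
  x_1 + s1 = 8
  x_2 + s2 = 11
  x_1 + 4x_2 + s3 = 36
  3x_1 + 2x_2 + s4 = 36
  2x_1 + x_2 + s5 = 8
  x_1, x_2, s1, s2, s3, s4, s5 ≥ 0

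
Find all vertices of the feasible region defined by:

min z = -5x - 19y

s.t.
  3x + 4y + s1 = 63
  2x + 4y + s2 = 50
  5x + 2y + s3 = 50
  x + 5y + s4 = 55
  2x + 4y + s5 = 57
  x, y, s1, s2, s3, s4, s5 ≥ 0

(0, 0), (10, 0), (6.25, 9.375), (5, 10), (0, 11)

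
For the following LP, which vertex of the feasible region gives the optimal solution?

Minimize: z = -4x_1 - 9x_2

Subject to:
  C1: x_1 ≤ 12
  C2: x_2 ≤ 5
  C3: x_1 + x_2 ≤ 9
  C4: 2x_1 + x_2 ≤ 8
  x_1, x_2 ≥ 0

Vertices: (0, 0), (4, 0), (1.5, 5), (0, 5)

Evaluate the objective at each vertex of the feasible region:
  z(0, 0) = 0
  z(4, 0) = -16
  z(1.5, 5) = -51  ←
  z(0, 5) = -45
The minimum is at x_1 = 1.5, x_2 = 5.

(1.5, 5)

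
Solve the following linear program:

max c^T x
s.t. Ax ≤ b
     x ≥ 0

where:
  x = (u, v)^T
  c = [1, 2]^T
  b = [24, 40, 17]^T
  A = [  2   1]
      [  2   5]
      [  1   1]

Evaluate the objective at each vertex of the feasible region:
  z(0, 0) = 0
  z(12, 0) = 12
  z(10, 4) = 18  ←
  z(0, 8) = 16
The maximum is at u = 10, v = 4.

u = 10, v = 4, z = 18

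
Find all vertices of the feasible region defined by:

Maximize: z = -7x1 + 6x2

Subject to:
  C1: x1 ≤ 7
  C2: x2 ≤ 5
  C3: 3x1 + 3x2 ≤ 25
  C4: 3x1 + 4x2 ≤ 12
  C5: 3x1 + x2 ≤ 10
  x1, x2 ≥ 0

(0, 0), (3.333, 0), (3.111, 0.6667), (0, 3)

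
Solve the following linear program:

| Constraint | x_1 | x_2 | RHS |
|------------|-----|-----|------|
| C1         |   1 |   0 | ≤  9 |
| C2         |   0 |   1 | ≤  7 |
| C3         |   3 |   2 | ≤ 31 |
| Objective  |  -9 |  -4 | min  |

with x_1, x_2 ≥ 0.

Evaluate the objective at each vertex of the feasible region:
  z(0, 0) = 0
  z(9, 0) = -81
  z(9, 2) = -89  ←
  z(5.667, 7) = -79
  z(0, 7) = -28
The minimum is at x_1 = 9, x_2 = 2.

x_1 = 9, x_2 = 2, z = -89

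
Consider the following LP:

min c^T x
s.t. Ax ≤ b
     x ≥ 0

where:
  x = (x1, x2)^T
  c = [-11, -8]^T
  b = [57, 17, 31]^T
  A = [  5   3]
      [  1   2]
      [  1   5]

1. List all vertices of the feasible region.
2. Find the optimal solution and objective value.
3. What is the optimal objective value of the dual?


1. (0, 0), (11.4, 0), (9, 4), (7.667, 4.667), (0, 6.2)
2. x1 = 9, x2 = 4, z = -131
3. -131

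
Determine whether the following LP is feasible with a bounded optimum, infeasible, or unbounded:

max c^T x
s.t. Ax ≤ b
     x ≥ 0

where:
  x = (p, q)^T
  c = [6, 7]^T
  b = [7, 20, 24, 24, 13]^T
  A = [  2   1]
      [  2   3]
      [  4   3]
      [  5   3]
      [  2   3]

Feasible with a bounded optimal solution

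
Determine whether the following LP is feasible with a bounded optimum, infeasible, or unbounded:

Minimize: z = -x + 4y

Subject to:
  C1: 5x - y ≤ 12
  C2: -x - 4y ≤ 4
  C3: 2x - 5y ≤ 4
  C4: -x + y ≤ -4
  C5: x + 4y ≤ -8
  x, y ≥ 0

Infeasible (no feasible solution exists)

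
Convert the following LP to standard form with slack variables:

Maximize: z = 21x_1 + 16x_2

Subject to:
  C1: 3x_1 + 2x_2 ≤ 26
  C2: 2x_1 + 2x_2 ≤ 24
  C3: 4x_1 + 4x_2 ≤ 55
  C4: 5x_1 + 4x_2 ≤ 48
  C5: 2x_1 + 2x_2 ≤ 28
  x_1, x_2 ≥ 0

max z = 21x_1 + 16x_2

s.t.
  3x_1 + 2x_2 + s1 = 26
  2x_1 + 2x_2 + s2 = 24
  4x_1 + 4x_2 + s3 = 55
  5x_1 + 4x_2 + s4 = 48
  2x_1 + 2x_2 + s5 = 28
  x_1, x_2, s1, s2, s3, s4, s5 ≥ 0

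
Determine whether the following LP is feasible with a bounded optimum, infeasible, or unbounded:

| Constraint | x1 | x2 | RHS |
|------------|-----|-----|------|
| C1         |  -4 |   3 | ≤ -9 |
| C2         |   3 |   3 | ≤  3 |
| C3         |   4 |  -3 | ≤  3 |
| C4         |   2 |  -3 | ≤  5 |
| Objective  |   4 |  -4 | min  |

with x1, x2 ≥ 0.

Infeasible (no feasible solution exists)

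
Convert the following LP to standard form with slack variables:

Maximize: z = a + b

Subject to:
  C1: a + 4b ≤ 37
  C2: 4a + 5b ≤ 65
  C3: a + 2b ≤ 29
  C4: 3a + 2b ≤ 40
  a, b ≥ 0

max z = a + b

s.t.
  a + 4b + s1 = 37
  4a + 5b + s2 = 65
  a + 2b + s3 = 29
  3a + 2b + s4 = 40
  a, b, s1, s2, s3, s4 ≥ 0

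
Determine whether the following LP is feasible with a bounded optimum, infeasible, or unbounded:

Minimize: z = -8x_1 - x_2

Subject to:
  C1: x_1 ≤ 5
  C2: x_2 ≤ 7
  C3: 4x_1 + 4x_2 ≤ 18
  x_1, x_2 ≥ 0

Feasible with a bounded optimal solution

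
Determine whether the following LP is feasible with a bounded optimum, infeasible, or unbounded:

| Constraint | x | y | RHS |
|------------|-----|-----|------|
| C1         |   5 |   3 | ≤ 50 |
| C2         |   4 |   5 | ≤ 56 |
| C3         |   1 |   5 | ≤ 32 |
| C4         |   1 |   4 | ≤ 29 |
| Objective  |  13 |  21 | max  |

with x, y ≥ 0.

Feasible with a bounded optimal solution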